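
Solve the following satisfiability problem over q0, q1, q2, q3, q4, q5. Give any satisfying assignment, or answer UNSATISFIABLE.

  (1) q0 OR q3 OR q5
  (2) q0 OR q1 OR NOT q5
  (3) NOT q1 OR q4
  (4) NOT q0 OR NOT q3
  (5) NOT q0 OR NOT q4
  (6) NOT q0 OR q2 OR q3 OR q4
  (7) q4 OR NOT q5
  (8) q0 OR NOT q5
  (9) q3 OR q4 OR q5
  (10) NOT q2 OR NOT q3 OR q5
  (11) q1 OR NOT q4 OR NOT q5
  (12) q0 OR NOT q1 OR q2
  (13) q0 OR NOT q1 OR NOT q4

q0=F, q1=F, q2=F, q3=T, q4=F, q5=F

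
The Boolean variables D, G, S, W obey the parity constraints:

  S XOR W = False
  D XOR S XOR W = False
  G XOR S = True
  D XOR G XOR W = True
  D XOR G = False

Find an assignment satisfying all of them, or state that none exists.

D=F; G=F; S=T; W=T

S XOR W = T XOR T = False ✓
D XOR S XOR W = F XOR T XOR T = False ✓
G XOR S = F XOR T = True ✓
D XOR G XOR W = F XOR F XOR T = True ✓
D XOR G = F XOR F = False ✓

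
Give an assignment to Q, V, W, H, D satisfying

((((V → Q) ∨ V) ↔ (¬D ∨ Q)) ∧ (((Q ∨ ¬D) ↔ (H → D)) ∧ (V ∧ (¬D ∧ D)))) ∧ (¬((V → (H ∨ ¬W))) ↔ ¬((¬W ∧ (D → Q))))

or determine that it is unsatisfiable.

Case D = True: the conjunct ¬D is False.
Case D = False: the conjunct D is False.
Both cases fail — unsatisfiable.

Unsatisfiable — no assignment works.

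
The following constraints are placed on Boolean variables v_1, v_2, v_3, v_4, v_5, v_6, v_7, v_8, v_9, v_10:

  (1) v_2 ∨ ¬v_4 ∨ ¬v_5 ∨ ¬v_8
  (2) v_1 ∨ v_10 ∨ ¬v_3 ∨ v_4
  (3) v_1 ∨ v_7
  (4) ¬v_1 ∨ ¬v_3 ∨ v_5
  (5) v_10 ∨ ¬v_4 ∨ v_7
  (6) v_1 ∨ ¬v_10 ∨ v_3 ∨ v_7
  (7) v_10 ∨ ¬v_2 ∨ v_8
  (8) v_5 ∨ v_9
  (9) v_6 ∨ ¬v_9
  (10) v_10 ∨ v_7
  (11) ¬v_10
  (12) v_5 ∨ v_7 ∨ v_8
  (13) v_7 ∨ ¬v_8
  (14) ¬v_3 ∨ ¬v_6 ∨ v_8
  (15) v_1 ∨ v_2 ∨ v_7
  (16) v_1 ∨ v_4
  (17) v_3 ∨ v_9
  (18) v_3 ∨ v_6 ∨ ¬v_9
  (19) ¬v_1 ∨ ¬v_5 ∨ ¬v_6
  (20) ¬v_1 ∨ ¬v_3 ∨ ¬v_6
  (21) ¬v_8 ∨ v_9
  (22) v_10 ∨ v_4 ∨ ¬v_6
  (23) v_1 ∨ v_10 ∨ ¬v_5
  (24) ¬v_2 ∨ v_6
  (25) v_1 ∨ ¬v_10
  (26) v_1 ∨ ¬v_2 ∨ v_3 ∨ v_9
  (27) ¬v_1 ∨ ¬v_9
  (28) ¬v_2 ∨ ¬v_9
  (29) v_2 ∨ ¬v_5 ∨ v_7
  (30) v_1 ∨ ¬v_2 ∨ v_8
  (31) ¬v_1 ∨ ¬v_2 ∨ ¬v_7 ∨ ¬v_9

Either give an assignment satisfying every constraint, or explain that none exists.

Unit clause (¬v_10) forces v_10 = False.
In (v_10 ∨ v_7) only v_7 is left, so v_7 = True.
Set v_1 = True.
  then (¬v_1 ∨ ¬v_9) forces v_9 = False.
  then (v_5 ∨ v_9) forces v_5 = True.
  then (v_3 ∨ v_9) forces v_3 = True.
  then (¬v_1 ∨ ¬v_5 ∨ ¬v_6) forces v_6 = False.
  then (¬v_8 ∨ v_9) forces v_8 = False.
  then (¬v_2 ∨ v_6) forces v_2 = False.
Set v_4 = False.
All clauses satisfied.

v_1 = True; v_2 = False; v_3 = True; v_4 = False; v_5 = True; v_6 = False; v_7 = True; v_8 = False; v_9 = False; v_10 = False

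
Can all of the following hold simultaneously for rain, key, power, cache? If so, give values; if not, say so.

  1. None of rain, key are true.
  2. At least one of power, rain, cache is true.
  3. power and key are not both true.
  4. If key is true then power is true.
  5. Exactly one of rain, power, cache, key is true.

rain=F, key=F, power=T, cache=F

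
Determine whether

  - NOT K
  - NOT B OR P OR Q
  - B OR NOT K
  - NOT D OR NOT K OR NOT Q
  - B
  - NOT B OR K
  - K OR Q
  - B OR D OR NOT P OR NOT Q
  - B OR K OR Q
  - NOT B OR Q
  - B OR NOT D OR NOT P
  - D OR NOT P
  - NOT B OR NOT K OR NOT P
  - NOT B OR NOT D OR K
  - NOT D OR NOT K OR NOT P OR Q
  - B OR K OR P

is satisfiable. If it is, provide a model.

Case B = True:
  (NOT K) forces K = False.
  Clause (NOT B OR K) is falsified — contradiction.
Case B = False:
  Clause (B) is falsified — contradiction.
Both cases fail, so the formula is unsatisfiable.

Unsatisfiable — no assignment works.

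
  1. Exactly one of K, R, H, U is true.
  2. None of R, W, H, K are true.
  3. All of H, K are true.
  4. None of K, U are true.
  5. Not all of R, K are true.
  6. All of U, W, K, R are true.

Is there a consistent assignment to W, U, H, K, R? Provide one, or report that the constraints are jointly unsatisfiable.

Case W = True:
  Constraint (2) is violated (W=T) — contradiction.
Case W = False:
  Constraint (6) is violated (W=F) — contradiction.
Both cases fail — unsatisfiable.

The formula is unsatisfiable.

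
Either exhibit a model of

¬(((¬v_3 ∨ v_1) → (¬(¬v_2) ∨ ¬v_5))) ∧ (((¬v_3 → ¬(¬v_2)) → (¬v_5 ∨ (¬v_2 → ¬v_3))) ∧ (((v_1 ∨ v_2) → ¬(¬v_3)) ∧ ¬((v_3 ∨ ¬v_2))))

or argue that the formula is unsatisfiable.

Case v_2 = True: the conjunct ¬(((¬v_3 ∨ v_1) → (¬(¬v_2) ∨ ¬v_5))) becomes ¬(((¬v_3 ∨ v_1) → True)) = False.
Case v_2 = False: the conjunct ¬((v_3 ∨ ¬v_2)) becomes ¬((v_3 ∨ True)) = False.
Both cases fail — unsatisfiable.

Unsatisfiable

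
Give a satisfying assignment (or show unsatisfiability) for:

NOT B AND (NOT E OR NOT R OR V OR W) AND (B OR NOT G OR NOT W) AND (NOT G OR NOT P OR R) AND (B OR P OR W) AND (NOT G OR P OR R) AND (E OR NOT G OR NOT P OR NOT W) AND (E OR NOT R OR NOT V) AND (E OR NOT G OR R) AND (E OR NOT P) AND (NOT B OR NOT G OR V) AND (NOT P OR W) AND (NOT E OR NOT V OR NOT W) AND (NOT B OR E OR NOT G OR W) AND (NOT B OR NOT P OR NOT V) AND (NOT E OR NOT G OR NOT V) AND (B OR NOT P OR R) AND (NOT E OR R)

Unit clause (NOT B) forces B = False.
Set E = True.
  then (NOT E OR R) forces R = True.
Try G = True:
  (B OR NOT G OR NOT W) forces W = False.
  (NOT E OR NOT R OR V OR W) forces V = True.
  clause (NOT E OR NOT G OR NOT V) is falsified — backtrack.
So G = False.
Set W = True.
  then (NOT E OR NOT V OR NOT W) forces V = False.
Set P = True.
All clauses satisfied.

E = True, G = False, W = True, V = False, R = True, B = False, P = True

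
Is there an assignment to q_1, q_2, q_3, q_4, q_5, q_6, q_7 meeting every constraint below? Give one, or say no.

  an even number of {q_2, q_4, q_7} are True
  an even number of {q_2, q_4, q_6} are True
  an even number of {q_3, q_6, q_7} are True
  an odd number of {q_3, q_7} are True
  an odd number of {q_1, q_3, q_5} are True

q_1: False; q_2: True; q_3: False; q_4: False; q_5: True; q_6: True; q_7: True

{q_2, q_4, q_7}: 2 true → even ✓
{q_2, q_4, q_6}: 2 true → even ✓
{q_3, q_6, q_7}: 2 true → even ✓
{q_3, q_7}: 1 true → odd ✓
{q_1, q_3, q_5}: 1 true → odd ✓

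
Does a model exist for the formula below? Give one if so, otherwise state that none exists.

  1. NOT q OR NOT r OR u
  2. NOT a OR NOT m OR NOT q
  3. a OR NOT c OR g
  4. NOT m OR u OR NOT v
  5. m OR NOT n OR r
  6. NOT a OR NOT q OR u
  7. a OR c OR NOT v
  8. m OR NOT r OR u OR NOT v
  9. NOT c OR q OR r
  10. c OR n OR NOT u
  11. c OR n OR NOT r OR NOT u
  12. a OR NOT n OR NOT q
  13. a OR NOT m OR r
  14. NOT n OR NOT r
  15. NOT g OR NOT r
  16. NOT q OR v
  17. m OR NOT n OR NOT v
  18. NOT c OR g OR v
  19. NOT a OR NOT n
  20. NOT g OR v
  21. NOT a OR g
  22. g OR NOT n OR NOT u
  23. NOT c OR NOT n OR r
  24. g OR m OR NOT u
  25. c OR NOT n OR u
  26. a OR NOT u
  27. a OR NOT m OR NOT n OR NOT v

q: False, u: False, n: False, r: False, c: False, g: True, v: True, m: False, a: True

Set q = False.
Set u = False.
Set n = False.
Set r = False.
  then (NOT c OR q OR r) forces c = False.
Set g = True.
  then (NOT g OR v) forces v = True.
  then (NOT m OR u OR NOT v) forces m = False.
  then (a OR c OR NOT v) forces a = True.
All clauses satisfied.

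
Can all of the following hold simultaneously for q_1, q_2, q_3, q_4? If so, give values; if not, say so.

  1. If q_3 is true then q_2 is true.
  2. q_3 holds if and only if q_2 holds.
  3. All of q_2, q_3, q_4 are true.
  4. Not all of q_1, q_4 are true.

q_1 = False; q_2 = True; q_3 = True; q_4 = True

  (1) q_3=T ⇒ q_2: T ✓
  (2) q_3=T, q_2=T — same ✓
  (3) {q_2, q_3, q_4}: all 3 true ✓
  (4) {q_1, q_4}: 1/2 true — not all ✓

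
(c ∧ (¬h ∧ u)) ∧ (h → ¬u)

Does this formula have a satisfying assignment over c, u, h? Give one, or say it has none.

c: True; u: True; h: False

  c ∧ (¬h ∧ u) = True
    ¬h ∧ u = True
      ¬h = True
  h → ¬u = True
    ¬u = False
Both conjuncts True, so the formula holds.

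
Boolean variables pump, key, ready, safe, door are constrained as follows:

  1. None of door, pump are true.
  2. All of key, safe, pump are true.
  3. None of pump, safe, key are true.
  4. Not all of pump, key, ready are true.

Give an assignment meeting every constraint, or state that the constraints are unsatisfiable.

Unsatisfiable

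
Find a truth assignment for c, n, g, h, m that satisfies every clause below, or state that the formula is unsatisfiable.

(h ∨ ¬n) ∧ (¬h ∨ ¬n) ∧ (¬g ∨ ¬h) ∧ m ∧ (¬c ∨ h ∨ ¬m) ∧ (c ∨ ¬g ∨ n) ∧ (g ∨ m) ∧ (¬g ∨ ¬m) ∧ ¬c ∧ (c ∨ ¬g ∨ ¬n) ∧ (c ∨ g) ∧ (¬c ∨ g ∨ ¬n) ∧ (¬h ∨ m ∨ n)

Case c = True:
  Clause (¬c) is falsified — contradiction.
Case c = False:
  (m) forces m = True.
  (¬g ∨ ¬m) forces g = False.
  Clause (c ∨ g) is falsified — contradiction.
Both cases fail, so the formula is unsatisfiable.

No satisfying assignment exists.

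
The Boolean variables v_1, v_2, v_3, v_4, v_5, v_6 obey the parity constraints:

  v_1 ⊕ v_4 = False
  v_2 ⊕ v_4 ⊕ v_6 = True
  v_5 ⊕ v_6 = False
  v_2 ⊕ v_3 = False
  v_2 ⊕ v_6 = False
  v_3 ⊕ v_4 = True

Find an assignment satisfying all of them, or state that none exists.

v_1=T; v_2=F; v_3=F; v_4=T; v_5=F; v_6=F

v_1 ⊕ v_4 = T ⊕ T = False ✓
v_2 ⊕ v_4 ⊕ v_6 = F ⊕ T ⊕ F = True ✓
v_5 ⊕ v_6 = F ⊕ F = False ✓
v_2 ⊕ v_3 = F ⊕ F = False ✓
v_2 ⊕ v_6 = F ⊕ F = False ✓
v_3 ⊕ v_4 = F ⊕ T = True ✓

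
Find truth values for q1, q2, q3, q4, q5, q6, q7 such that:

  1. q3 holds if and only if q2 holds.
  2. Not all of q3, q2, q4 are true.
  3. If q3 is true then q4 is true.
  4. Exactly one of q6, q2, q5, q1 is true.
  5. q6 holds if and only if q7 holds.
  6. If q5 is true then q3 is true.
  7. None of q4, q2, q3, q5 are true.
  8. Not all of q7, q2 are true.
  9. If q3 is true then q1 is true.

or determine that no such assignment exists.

q1=F; q2=F; q3=F; q4=F; q5=F; q6=T; q7=T

  (1) q3=F, q2=F — same ✓
  (2) {q3, q2, q4}: 0/3 true — not all ✓
  (3) q3=F ⇒ q4: vacuous ✓
  (4) {q6, q2, q5, q1}: 1 true — exactly one ✓
  (5) q6=T, q7=T — same ✓
  (6) q5=F ⇒ q3: vacuous ✓
  (7) {q4, q2, q3, q5}: 0 true — none ✓
  (8) {q7, q2}: 1/2 true — not all ✓
  (9) q3=F ⇒ q1: vacuous ✓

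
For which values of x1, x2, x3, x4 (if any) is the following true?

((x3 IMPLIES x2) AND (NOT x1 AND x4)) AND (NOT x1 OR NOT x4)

x1 = False, x2 = True, x3 = True, x4 = True

  (x3 IMPLIES x2) AND (NOT x1 AND x4) = True
    x3 IMPLIES x2 = True
    NOT x1 AND x4 = True
      NOT x1 = True
  NOT x1 OR NOT x4 = True
    NOT x1 = True
    NOT x4 = False
Both conjuncts True, so the formula holds.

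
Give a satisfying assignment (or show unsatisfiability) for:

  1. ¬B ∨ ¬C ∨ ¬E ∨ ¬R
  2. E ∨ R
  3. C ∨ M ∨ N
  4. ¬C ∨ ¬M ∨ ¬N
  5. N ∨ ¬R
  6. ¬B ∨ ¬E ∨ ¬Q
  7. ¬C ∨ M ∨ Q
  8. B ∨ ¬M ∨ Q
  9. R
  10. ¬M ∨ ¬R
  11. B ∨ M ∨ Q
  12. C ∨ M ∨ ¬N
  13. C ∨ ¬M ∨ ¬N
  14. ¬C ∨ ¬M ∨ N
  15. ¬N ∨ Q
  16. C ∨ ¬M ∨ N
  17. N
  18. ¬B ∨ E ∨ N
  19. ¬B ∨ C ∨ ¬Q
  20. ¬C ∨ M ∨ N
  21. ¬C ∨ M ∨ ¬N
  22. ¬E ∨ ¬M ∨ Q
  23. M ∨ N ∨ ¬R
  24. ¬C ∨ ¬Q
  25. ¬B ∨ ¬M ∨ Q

Case N = True:
  (R) forces R = True.
  (¬M ∨ ¬R) forces M = False.
  (C ∨ M ∨ ¬N) forces C = True.
  Clause (¬C ∨ M ∨ ¬N) is falsified — contradiction.
Case N = False:
  Clause (N) is falsified — contradiction.
Both cases fail, so the formula is unsatisfiable.

No satisfying assignment exists.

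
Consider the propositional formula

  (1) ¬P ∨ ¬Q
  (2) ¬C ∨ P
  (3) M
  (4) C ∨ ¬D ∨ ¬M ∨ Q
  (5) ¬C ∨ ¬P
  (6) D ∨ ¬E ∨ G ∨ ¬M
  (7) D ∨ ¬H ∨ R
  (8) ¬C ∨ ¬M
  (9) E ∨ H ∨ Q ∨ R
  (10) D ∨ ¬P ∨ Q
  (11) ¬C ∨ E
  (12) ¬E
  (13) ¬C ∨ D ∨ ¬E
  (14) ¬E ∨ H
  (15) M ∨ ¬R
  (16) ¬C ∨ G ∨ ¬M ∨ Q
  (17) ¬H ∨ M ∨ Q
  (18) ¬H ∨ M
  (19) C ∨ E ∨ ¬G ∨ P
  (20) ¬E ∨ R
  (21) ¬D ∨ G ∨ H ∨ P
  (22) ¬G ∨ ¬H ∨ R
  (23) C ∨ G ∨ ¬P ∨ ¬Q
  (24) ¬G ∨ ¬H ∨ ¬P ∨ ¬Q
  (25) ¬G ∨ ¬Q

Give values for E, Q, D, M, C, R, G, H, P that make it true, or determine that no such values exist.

Unit clause (M) forces M = True.
In (¬C ∨ ¬M) only ¬C is left, so C = False.
Unit clause (¬E) forces E = False.
Set Q = True.
  then (¬P ∨ ¬Q) forces P = False.
  then (C ∨ E ∨ ¬G ∨ P) forces G = False.
Set D = False.
Set R = True.
Set H = True.
All clauses satisfied.

E = False; Q = True; D = False; M = True; C = False; R = True; G = False; H = True; P = False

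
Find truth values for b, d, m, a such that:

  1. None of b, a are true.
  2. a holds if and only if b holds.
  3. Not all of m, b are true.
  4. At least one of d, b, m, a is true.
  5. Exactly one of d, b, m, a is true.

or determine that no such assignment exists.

b = False, d = True, m = False, a = False

  (1) {b, a}: 0 true — none ✓
  (2) a=F, b=F — same ✓
  (3) {m, b}: 0/2 true — not all ✓
  (4) {d, b, m, a}: 1 true — at least one ✓
  (5) {d, b, m, a}: 1 true — exactly one ✓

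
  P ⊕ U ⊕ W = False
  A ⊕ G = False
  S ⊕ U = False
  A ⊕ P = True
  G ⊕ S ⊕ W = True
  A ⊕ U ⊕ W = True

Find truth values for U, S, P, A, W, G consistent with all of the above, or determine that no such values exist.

U: False, S: False, P: False, A: True, W: False, G: True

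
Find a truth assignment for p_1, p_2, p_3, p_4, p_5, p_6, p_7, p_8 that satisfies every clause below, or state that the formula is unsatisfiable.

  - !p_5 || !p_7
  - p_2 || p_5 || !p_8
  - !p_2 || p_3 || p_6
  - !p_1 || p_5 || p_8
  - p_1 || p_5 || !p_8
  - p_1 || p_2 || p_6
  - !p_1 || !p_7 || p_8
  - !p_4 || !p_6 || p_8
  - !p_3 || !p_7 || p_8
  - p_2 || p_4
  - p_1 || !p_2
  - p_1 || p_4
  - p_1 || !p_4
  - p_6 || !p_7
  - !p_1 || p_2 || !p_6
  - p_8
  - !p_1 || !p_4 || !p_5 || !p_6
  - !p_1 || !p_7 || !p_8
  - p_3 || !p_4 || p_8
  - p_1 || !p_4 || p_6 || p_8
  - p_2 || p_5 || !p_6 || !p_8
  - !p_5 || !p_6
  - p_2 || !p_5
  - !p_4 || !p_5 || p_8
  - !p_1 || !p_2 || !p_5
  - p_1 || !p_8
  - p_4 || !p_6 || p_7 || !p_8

p_1=T, p_2=T, p_3=F, p_4=T, p_5=F, p_6=T, p_7=F, p_8=T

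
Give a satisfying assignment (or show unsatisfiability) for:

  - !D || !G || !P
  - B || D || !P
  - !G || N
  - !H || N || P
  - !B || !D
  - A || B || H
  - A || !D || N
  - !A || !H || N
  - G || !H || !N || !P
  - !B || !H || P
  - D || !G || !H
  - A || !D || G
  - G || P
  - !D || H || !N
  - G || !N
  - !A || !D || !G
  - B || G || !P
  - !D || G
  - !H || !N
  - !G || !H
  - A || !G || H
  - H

D=F, B=T, N=F, P=T, A=F, G=F, H=T

Unit clause (H) forces H = True.
In (!H || !N) only !N is left, so N = False.
In (!G || !H) only !G is left, so G = False.
In (!H || N || P) only P is left, so P = True.
In (!A || !H || N) only !A is left, so A = False.
In (A || !D || G) only !D is left, so D = False.
In (B || G || !P) only B is left, so B = True.
All clauses satisfied.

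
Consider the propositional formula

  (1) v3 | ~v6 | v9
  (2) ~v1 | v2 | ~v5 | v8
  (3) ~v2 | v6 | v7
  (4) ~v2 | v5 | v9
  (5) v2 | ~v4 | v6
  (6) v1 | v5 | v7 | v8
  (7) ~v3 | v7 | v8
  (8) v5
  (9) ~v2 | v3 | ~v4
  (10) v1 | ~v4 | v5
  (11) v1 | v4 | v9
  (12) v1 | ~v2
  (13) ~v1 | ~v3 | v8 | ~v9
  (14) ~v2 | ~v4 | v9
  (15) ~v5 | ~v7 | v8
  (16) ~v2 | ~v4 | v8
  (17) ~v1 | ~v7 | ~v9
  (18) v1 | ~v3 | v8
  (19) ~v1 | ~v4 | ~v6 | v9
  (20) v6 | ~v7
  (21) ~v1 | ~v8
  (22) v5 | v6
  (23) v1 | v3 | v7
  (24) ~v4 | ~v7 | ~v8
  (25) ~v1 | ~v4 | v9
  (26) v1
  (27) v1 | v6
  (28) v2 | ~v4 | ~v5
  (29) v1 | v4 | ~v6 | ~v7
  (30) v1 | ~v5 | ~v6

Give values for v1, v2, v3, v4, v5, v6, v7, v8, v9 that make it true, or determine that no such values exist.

Unit clause (v5) forces v5 = True.
Unit clause (v1) forces v1 = True.
In (~v1 | ~v8) only ~v8 is left, so v8 = False.
In (~v1 | v2 | ~v5 | v8) only v2 is left, so v2 = True.
In (~v5 | ~v7 | v8) only ~v7 is left, so v7 = False.
In (~v2 | ~v4 | v8) only ~v4 is left, so v4 = False.
In (~v2 | v6 | v7) only v6 is left, so v6 = True.
In (~v3 | v7 | v8) only ~v3 is left, so v3 = False.
In (v3 | ~v6 | v9) only v9 is left, so v9 = True.
All clauses satisfied.

v1 = True, v2 = True, v3 = False, v4 = False, v5 = True, v6 = True, v7 = False, v8 = False, v9 = True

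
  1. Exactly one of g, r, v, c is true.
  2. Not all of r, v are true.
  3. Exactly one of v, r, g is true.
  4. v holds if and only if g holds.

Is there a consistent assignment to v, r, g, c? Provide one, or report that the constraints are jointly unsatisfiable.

v = False, r = True, g = False, c = False

  (1) {g, r, v, c}: 1 true — exactly one ✓
  (2) {r, v}: 1/2 true — not all ✓
  (3) {v, r, g}: 1 true — exactly one ✓
  (4) v=F, g=F — same ✓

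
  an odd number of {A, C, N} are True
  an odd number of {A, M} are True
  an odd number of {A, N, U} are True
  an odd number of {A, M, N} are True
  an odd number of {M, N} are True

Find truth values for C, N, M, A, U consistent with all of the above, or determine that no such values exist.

C: True, N: False, M: True, A: False, U: True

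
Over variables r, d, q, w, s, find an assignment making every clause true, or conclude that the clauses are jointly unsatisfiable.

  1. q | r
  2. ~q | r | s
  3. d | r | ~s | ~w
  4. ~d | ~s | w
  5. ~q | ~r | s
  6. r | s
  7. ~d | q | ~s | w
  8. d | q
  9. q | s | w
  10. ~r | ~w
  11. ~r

r: False; d: False; q: True; w: False; s: True

Unit clause (~r) forces r = False.
In (q | r) only q is left, so q = True.
In (~q | r | s) only s is left, so s = True.
Set d = False.
  then (d | r | ~s | ~w) forces w = False.
All clauses satisfied.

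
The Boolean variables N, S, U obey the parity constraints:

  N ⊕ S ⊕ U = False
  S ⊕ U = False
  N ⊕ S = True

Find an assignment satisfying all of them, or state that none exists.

N=F, S=T, U=T

N ⊕ S ⊕ U = F ⊕ T ⊕ T = False ✓
S ⊕ U = T ⊕ T = False ✓
N ⊕ S = F ⊕ T = True ✓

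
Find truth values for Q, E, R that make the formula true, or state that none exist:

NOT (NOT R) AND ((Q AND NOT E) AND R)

Q = True, E = False, R = True

  NOT (NOT R) = True
    NOT R = False
  (Q AND NOT E) AND R = True
    Q AND NOT E = True
      NOT E = True
Both conjuncts True, so the formula holds.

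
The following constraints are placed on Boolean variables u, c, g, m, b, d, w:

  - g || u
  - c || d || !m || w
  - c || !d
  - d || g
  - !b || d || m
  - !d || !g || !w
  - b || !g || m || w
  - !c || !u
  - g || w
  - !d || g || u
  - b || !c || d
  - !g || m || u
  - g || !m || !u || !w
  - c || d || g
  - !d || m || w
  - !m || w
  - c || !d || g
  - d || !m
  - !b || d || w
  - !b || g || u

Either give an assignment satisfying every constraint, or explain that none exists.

Try u = False:
  (g || u) forces g = True.
  (!g || m || u) forces m = True.
  (!m || w) forces w = True.
  (!d || !g || !w) forces d = False.
  clause (d || !m) is falsified — backtrack.
So u = True.
  then (!c || !u) forces c = False.
  then (c || !d) forces d = False.
  then (d || g) forces g = True.
  then (d || !m) forces m = False.
  then (!b || d || m) forces b = False.
  then (b || !g || m || w) forces w = True.
All clauses satisfied.

u: True; c: False; g: True; m: False; b: False; d: False; w: True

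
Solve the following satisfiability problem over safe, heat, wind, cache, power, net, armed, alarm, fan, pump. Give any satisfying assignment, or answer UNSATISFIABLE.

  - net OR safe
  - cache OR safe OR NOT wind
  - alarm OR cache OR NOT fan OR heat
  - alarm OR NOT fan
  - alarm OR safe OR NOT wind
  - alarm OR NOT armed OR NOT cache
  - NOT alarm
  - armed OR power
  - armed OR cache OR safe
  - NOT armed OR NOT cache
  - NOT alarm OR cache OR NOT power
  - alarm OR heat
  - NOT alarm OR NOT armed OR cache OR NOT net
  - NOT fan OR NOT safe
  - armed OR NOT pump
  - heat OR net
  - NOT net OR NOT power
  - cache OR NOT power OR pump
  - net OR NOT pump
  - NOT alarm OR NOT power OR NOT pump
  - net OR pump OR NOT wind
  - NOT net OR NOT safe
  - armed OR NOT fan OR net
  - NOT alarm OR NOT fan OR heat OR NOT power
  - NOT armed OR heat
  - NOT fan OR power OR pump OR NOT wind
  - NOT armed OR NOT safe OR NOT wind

safe = False, heat = True, wind = False, cache = False, power = False, net = True, armed = True, alarm = False, fan = False, pump = False

Unit clause (NOT alarm) forces alarm = False.
In (alarm OR heat) only heat is left, so heat = True.
In (alarm OR NOT fan) only NOT fan is left, so fan = False.
Set safe = False.
  then (net OR safe) forces net = True.
  then (alarm OR safe OR NOT wind) forces wind = False.
  then (NOT net OR NOT power) forces power = False.
  then (armed OR power) forces armed = True.
  then (NOT armed OR NOT cache) forces cache = False.
Set pump = False.
All clauses satisfied.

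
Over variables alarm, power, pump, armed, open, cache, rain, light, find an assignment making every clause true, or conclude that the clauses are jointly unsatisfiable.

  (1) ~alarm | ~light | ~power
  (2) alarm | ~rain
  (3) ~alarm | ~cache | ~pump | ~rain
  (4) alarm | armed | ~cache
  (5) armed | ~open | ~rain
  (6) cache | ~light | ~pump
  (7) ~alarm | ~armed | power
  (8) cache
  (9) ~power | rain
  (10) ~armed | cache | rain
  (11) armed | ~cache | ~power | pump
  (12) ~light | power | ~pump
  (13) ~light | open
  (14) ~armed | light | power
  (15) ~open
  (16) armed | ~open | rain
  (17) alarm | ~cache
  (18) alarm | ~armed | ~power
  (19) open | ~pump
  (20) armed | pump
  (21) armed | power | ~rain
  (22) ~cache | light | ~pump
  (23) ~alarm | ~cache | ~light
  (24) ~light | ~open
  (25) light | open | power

alarm = True; power = True; pump = False; armed = True; open = False; cache = True; rain = True; light = False

Unit clause (cache) forces cache = True.
Unit clause (~open) forces open = False.
In (alarm | ~cache) only alarm is left, so alarm = True.
In (open | ~pump) only ~pump is left, so pump = False.
In (armed | pump) only armed is left, so armed = True.
In (~alarm | ~cache | ~light) only ~light is left, so light = False.
In (light | open | power) only power is left, so power = True.
In (~power | rain) only rain is left, so rain = True.
All clauses satisfied.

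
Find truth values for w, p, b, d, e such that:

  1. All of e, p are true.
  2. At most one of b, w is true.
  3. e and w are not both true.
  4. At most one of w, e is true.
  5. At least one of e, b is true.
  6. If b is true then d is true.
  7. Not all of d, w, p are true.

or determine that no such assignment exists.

w=F, p=T, b=F, d=T, e=T

  (1) {e, p}: all 2 true ✓
  (2) {b, w}: 0 true — at most one ✓
  (3) e=T, w=F — not both ✓
  (4) {w, e}: 1 true — at most one ✓
  (5) {e, b}: 1 true — at least one ✓
  (6) b=F ⇒ d: vacuous ✓
  (7) {d, w, p}: 2/3 true — not all ✓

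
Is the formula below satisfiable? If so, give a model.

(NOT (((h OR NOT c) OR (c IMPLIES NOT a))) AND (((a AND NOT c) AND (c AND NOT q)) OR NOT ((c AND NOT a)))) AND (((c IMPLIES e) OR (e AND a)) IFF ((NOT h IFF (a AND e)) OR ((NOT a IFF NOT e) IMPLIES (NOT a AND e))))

e: True, a: True, h: False, c: True, q: False

  NOT (((h OR NOT c) OR (c IMPLIES NOT a))) AND (((a AND NOT c) AND (c AND NOT q)) OR NOT ((c AND NOT a))) = True
    NOT (((h OR NOT c) OR (c IMPLIES NOT a))) = True
      (h OR NOT c) OR (c IMPLIES NOT a) = False
        h OR NOT c = False
          NOT c = False
        c IMPLIES NOT a = False
          NOT a = False
    ((a AND NOT c) AND (c AND NOT q)) OR NOT ((c AND NOT a)) = True
      (a AND NOT c) AND (c AND NOT q) = False
        a AND NOT c = False
          NOT c = False
        c AND NOT q = True
          NOT q = True
      NOT ((c AND NOT a)) = True
        c AND NOT a = False
          NOT a = False
  ((c IMPLIES e) OR (e AND a)) IFF ((NOT h IFF (a AND e)) OR ((NOT a IFF NOT e) IMPLIES (NOT a AND e))) = True
    (c IMPLIES e) OR (e AND a) = True
      c IMPLIES e = True
      e AND a = True
    (NOT h IFF (a AND e)) OR ((NOT a IFF NOT e) IMPLIES (NOT a AND e)) = True
      NOT h IFF (a AND e) = True
        NOT h = True
        a AND e = True
      (NOT a IFF NOT e) IMPLIES (NOT a AND e) = False
        NOT a IFF NOT e = True
          NOT a = False
          NOT e = False
        NOT a AND e = False
          NOT a = False
Both conjuncts True, so the formula holds.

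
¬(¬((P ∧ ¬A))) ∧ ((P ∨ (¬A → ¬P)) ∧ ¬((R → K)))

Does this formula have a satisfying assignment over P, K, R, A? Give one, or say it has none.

P = True, K = False, R = True, A = False

  ¬(¬((P ∧ ¬A))) = True
    ¬((P ∧ ¬A)) = False
      P ∧ ¬A = True
        ¬A = True
  (P ∨ (¬A → ¬P)) ∧ ¬((R → K)) = True
    P ∨ (¬A → ¬P) = True
      ¬A → ¬P = False
        ¬A = True
        ¬P = False
    ¬((R → K)) = True
      R → K = False
Both conjuncts True, so the formula holds.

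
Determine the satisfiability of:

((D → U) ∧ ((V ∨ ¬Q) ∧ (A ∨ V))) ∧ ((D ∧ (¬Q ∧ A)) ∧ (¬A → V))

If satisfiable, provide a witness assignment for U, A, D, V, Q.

U: True, A: True, D: True, V: False, Q: False

  (D → U) ∧ ((V ∨ ¬Q) ∧ (A ∨ V)) = True
    D → U = True
    (V ∨ ¬Q) ∧ (A ∨ V) = True
      V ∨ ¬Q = True
        ¬Q = True
      A ∨ V = True
  (D ∧ (¬Q ∧ A)) ∧ (¬A → V) = True
    D ∧ (¬Q ∧ A) = True
      ¬Q ∧ A = True
        ¬Q = True
    ¬A → V = True
      ¬A = False
Both conjuncts True, so the formula holds.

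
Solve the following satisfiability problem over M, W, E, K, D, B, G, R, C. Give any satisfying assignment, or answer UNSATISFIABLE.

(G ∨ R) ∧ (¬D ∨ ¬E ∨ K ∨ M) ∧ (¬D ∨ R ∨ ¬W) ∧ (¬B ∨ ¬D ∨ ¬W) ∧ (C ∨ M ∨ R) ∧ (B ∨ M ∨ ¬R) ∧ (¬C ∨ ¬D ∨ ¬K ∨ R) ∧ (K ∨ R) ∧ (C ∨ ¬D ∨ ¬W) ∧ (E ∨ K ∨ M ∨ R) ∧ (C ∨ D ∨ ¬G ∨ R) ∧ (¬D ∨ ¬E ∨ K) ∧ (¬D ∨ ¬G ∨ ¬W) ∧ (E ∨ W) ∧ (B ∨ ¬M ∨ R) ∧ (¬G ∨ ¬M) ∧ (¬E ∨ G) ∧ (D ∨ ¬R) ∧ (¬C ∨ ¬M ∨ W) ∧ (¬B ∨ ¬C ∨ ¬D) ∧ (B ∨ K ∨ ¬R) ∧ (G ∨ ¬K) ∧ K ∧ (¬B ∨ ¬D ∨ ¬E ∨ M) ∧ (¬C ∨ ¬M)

Unit clause (K) forces K = True.
In (G ∨ ¬K) only G is left, so G = True.
In (¬G ∨ ¬M) only ¬M is left, so M = False.
Set W = True.
  then (¬D ∨ ¬G ∨ ¬W) forces D = False.
  then (D ∨ ¬R) forces R = False.
  then (C ∨ M ∨ R) forces C = True.
Set E = True.
Set B = True.
All clauses satisfied.

M: False; W: True; E: True; K: True; D: False; B: True; G: True; R: False; C: True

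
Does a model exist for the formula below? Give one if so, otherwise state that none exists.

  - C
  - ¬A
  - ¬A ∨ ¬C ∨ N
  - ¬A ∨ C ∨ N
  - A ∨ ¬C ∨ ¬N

Unit clause (C) forces C = True.
Unit clause (¬A) forces A = False.
In (A ∨ ¬C ∨ ¬N) only ¬N is left, so N = False.
Check each clause:
  (C): C holds.
  (¬A): ¬A holds.
  (¬A ∨ ¬C ∨ N): ¬A holds.
  (¬A ∨ C ∨ N): ¬A holds.
  (A ∨ ¬C ∨ ¬N): ¬N holds.
All clauses satisfied.

N = False, C = True, A = False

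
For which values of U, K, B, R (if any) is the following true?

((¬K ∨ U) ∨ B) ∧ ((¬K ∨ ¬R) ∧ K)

U: True, K: True, B: False, R: False

  (¬K ∨ U) ∨ B = True
    ¬K ∨ U = True
      ¬K = False
  (¬K ∨ ¬R) ∧ K = True
    ¬K ∨ ¬R = True
      ¬K = False
      ¬R = True
Both conjuncts True, so the formula holds.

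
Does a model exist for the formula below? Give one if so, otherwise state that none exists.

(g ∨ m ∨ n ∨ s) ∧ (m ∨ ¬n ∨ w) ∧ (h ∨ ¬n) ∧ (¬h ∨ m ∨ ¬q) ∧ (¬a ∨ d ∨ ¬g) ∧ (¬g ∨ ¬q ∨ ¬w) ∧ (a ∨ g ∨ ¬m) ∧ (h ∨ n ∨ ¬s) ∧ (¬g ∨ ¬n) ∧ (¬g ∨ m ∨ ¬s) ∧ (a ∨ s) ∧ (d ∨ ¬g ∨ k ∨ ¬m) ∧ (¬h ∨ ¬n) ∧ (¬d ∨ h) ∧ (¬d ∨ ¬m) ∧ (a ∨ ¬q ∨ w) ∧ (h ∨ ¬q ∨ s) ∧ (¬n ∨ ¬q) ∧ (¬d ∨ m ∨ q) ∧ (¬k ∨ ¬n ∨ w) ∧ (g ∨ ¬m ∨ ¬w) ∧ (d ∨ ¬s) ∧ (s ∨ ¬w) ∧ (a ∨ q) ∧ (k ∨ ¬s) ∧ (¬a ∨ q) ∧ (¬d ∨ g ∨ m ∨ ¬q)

Set m = True.
  then (¬d ∨ ¬m) forces d = False.
  then (d ∨ ¬s) forces s = False.
  then (s ∨ ¬w) forces w = False.
  then (a ∨ s) forces a = True.
  then (¬a ∨ q) forces q = True.
  then (¬a ∨ d ∨ ¬g) forces g = False.
  then (h ∨ ¬q ∨ s) forces h = True.
  then (¬n ∨ ¬q) forces n = False.
Set k = False.
All clauses satisfied.

m = True; w = False; g = False; s = False; h = True; a = True; q = True; k = False; d = False; n = False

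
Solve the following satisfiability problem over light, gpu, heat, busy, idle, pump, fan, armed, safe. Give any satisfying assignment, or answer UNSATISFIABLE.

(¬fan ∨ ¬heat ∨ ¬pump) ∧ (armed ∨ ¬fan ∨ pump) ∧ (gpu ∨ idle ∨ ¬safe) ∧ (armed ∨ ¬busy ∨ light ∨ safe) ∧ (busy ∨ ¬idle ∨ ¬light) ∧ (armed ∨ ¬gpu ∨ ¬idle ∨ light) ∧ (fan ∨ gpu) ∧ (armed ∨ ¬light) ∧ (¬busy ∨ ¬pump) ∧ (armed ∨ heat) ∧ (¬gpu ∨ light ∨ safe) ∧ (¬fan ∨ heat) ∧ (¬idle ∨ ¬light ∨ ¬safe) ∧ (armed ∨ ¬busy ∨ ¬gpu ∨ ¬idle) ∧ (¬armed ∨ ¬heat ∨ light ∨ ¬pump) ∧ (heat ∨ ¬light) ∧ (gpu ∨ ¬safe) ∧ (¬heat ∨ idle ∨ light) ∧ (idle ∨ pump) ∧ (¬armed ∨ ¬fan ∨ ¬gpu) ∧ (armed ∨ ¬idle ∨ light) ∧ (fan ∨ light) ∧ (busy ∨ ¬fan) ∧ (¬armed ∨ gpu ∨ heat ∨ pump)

Set light = True.
  then (armed ∨ ¬light) forces armed = True.
  then (heat ∨ ¬light) forces heat = True.
Set gpu = True.
  then (¬armed ∨ ¬fan ∨ ¬gpu) forces fan = False.
Set busy = True.
  then (¬busy ∨ ¬pump) forces pump = False.
  then (idle ∨ pump) forces idle = True.
  then (¬idle ∨ ¬light ∨ ¬safe) forces safe = False.
All clauses satisfied.

light=T, gpu=T, heat=T, busy=T, idle=T, pump=F, fan=F, armed=T, safe=F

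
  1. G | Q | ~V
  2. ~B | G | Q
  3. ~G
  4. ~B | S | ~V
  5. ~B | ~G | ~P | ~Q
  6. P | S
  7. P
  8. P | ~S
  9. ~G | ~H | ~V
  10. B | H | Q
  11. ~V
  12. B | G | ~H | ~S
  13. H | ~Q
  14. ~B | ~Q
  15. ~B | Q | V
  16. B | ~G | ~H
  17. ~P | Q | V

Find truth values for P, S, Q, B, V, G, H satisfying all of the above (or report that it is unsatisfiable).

P = True; S = False; Q = True; B = False; V = False; G = False; H = True

Unit clause (~G) forces G = False.
Unit clause (P) forces P = True.
Unit clause (~V) forces V = False.
In (~P | Q | V) only Q is left, so Q = True.
In (H | ~Q) only H is left, so H = True.
In (~B | ~Q) only ~B is left, so B = False.
In (B | G | ~H | ~S) only ~S is left, so S = False.
All clauses satisfied.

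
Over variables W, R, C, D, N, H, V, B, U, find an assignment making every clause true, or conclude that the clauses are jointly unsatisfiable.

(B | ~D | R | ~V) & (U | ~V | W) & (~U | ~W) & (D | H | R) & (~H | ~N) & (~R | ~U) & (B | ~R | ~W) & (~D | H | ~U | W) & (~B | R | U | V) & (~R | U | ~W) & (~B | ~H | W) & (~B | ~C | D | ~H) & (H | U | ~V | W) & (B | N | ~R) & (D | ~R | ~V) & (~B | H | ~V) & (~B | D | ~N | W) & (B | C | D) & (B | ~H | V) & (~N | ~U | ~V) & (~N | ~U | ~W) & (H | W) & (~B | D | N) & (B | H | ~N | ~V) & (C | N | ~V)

W=T, R=F, C=F, D=T, N=F, H=F, V=F, B=F, U=F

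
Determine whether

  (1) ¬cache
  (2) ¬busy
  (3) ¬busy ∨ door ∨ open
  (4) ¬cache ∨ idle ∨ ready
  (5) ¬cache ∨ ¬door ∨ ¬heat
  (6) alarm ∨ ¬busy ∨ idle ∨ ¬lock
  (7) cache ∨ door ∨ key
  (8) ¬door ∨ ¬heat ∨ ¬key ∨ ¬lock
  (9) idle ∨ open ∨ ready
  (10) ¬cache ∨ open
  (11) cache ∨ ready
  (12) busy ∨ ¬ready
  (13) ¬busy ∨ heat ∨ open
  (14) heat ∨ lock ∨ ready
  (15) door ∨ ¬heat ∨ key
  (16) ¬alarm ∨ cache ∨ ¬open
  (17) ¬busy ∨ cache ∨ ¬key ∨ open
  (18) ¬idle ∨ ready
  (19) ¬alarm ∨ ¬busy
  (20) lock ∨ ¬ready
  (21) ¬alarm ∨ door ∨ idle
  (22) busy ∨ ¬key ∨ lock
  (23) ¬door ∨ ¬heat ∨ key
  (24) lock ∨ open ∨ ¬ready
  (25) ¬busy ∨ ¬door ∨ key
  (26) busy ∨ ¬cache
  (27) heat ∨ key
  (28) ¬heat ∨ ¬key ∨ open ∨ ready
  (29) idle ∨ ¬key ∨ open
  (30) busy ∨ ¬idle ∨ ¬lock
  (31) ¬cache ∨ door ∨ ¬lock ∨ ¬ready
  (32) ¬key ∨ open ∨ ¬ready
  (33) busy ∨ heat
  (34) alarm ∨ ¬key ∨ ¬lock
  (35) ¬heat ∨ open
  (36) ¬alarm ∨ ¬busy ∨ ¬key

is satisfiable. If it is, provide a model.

Unsatisfiable

Case busy = True:
  Clause (¬busy) is falsified — contradiction.
Case busy = False:
  (¬cache) forces cache = False.
  (cache ∨ ready) forces ready = True.
  Clause (busy ∨ ¬ready) is falsified — contradiction.
Both cases fail, so the formula is unsatisfiable.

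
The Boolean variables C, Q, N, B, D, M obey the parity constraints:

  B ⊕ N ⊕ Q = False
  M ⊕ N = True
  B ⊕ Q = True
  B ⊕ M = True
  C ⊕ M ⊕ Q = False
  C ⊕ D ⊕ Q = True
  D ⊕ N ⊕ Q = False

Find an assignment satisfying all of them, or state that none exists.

C = False; Q = False; N = True; B = True; D = True; M = False

B ⊕ N ⊕ Q = T ⊕ T ⊕ F = False ✓
M ⊕ N = F ⊕ T = True ✓
B ⊕ Q = T ⊕ F = True ✓
B ⊕ M = T ⊕ F = True ✓
C ⊕ M ⊕ Q = F ⊕ F ⊕ F = False ✓
C ⊕ D ⊕ Q = F ⊕ T ⊕ F = True ✓
D ⊕ N ⊕ Q = T ⊕ T ⊕ F = False ✓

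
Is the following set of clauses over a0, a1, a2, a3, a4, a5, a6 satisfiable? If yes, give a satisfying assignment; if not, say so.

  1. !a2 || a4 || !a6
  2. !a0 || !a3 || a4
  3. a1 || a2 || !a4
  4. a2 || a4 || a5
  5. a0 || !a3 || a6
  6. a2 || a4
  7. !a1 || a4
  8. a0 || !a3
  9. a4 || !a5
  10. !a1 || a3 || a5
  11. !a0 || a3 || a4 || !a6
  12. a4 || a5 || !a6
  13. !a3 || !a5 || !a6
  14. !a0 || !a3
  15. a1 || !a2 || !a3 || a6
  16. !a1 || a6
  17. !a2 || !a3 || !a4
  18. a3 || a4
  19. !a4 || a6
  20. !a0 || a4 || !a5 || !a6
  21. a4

a0 = False, a1 = True, a2 = True, a3 = False, a4 = True, a5 = True, a6 = True

Unit clause (a4) forces a4 = True.
In (!a4 || a6) only a6 is left, so a6 = True.
Set a0 = False.
  then (a0 || !a3) forces a3 = False.
Set a1 = True.
  then (!a1 || a3 || a5) forces a5 = True.
Set a2 = True.
All clauses satisfied.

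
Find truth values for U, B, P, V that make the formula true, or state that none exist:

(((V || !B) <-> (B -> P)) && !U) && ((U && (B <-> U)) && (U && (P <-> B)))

The formula is unsatisfiable.

Case U = True: the conjunct !U is False.
Case U = False: the conjunct U is False.
Both cases fail — unsatisfiable.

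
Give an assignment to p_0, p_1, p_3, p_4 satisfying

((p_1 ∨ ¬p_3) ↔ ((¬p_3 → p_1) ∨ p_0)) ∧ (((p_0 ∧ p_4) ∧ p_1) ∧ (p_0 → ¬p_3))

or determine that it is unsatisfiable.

p_0=T, p_1=T, p_3=F, p_4=T

  (p_1 ∨ ¬p_3) ↔ ((¬p_3 → p_1) ∨ p_0) = True
    p_1 ∨ ¬p_3 = True
      ¬p_3 = True
    (¬p_3 → p_1) ∨ p_0 = True
      ¬p_3 → p_1 = True
        ¬p_3 = True
  ((p_0 ∧ p_4) ∧ p_1) ∧ (p_0 → ¬p_3) = True
    (p_0 ∧ p_4) ∧ p_1 = True
      p_0 ∧ p_4 = True
    p_0 → ¬p_3 = True
      ¬p_3 = True
Both conjuncts True, so the formula holds.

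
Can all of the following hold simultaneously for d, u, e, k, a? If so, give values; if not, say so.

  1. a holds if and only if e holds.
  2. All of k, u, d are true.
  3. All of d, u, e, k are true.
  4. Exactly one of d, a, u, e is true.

Case e = True:
  (1) with e=T forces a = True.
  Constraint (4) is violated (a=T, e=T) — contradiction.
Case e = False:
  Constraint (3) is violated (e=F) — contradiction.
Both cases fail — unsatisfiable.

Unsatisfiable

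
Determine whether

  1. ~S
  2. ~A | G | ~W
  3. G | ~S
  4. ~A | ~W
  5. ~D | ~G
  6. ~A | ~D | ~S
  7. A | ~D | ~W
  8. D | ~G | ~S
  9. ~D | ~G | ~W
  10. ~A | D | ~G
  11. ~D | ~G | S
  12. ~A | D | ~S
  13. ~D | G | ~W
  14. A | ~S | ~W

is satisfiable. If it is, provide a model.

A: False; W: False; G: True; D: False; S: False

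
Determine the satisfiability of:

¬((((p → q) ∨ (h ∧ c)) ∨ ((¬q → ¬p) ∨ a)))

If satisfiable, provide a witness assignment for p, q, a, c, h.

p = True; q = False; a = False; c = False; h = True

  ¬((((p → q) ∨ (h ∧ c)) ∨ ((¬q → ¬p) ∨ a))) = True
    ((p → q) ∨ (h ∧ c)) ∨ ((¬q → ¬p) ∨ a) = False
      (p → q) ∨ (h ∧ c) = False
        p → q = False
        h ∧ c = False
      (¬q → ¬p) ∨ a = False
        ¬q → ¬p = False
          ¬q = True
          ¬p = False
The formula evaluates to True.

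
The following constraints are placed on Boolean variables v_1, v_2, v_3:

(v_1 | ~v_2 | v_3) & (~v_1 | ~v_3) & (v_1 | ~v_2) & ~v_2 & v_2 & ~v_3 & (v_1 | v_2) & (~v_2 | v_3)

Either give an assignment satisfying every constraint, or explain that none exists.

Case v_2 = True:
  Clause (~v_2) is falsified — contradiction.
Case v_2 = False:
  Clause (v_2) is falsified — contradiction.
Both cases fail, so the formula is unsatisfiable.

Unsatisfiable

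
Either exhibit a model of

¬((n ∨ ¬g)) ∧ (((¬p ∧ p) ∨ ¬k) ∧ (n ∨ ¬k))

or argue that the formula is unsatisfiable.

g = True, p = False, n = False, k = False

  ¬((n ∨ ¬g)) = True
    n ∨ ¬g = False
      ¬g = False
  ((¬p ∧ p) ∨ ¬k) ∧ (n ∨ ¬k) = True
    (¬p ∧ p) ∨ ¬k = True
      ¬p ∧ p = False
        ¬p = True
      ¬k = True
    n ∨ ¬k = True
      ¬k = True
Both conjuncts True, so the formula holds.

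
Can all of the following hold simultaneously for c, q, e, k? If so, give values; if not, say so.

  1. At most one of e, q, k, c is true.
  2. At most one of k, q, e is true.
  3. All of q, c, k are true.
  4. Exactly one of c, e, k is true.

The formula is unsatisfiable.

Case c = True:
  (1) with c=T forces e = False.
  (1) with c=T forces q = False.
  Constraint (3) is violated (q=F) — contradiction.
Case c = False:
  Constraint (3) is violated (c=F) — contradiction.
Both cases fail — unsatisfiable.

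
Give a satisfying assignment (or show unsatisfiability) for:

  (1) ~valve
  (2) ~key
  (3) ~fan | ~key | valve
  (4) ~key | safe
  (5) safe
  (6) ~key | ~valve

key=F, fan=T, safe=T, valve=F

Unit clause (~valve) forces valve = False.
Unit clause (~key) forces key = False.
Unit clause (safe) forces safe = True.
Set fan = True.
Check each clause:
  (~valve): ~valve holds.
  (~key): ~key holds.
  (~fan | ~key | valve): ~key holds.
  (~key | safe): ~key holds.
  (safe): safe holds.
  (~key | ~valve): ~key holds.
All clauses satisfied.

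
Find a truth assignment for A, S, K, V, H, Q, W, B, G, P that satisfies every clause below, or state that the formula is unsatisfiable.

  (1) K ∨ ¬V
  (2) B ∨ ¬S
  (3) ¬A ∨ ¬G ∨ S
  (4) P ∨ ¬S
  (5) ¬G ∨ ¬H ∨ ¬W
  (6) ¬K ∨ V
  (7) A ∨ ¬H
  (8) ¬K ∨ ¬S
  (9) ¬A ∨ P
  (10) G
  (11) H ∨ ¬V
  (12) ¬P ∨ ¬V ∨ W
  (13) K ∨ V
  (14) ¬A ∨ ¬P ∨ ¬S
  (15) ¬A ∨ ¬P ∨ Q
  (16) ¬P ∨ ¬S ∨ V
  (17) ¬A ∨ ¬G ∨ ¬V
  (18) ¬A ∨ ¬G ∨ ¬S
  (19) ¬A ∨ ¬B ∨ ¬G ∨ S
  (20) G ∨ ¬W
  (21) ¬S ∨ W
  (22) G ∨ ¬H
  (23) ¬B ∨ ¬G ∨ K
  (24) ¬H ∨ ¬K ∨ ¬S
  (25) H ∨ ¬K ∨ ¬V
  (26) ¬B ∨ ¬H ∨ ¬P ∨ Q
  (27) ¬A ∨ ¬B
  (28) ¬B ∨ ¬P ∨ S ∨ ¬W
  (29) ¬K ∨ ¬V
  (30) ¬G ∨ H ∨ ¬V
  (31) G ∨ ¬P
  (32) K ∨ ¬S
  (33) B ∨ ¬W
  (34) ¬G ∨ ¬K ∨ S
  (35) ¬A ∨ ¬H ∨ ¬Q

The formula is unsatisfiable.

Case K = True:
  (¬K ∨ V) forces V = True.
  Clause (¬K ∨ ¬V) is falsified — contradiction.
Case K = False:
  (K ∨ ¬V) forces V = False.
  Clause (K ∨ V) is falsified — contradiction.
Both cases fail, so the formula is unsatisfiable.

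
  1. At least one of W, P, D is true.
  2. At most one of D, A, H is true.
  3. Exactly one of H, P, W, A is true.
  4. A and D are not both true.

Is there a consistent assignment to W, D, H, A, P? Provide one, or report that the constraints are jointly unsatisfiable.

W = True, D = True, H = False, A = False, P = False

  (1) {W, P, D}: 2 true — at least one ✓
  (2) {D, A, H}: 1 true — at most one ✓
  (3) {H, P, W, A}: 1 true — exactly one ✓
  (4) A=F, D=T — not both ✓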